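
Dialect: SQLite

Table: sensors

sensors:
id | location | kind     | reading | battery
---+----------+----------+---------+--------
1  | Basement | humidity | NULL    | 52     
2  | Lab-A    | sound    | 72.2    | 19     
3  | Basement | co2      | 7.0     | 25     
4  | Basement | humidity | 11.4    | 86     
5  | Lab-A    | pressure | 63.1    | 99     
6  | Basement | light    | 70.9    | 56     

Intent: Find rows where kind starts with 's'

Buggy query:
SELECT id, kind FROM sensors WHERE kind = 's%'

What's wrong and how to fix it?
Bug: Wildcards only work with LIKE; '=' treats '%' as a literal character

Fix: Replace '=' with LIKE so 's%' is treated as a pattern

Corrected query:
SELECT id, kind FROM sensors WHERE kind LIKE 's%'

Result:
id | kind 
---+------
2  | sound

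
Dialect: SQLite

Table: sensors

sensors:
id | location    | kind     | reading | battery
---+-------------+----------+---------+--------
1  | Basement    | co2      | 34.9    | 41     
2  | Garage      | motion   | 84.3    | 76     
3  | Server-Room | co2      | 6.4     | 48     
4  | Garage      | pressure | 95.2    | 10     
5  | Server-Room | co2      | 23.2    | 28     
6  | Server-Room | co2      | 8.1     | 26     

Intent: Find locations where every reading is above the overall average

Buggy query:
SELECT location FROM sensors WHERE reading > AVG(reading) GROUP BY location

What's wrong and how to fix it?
Bug: WHERE evaluates per row before aggregation, so AVG() is unavailable

Fix: Use a subquery for AVG and a HAVING MIN(...) filter so the condition holds for every row in the group

Corrected query:
SELECT location FROM sensors GROUP BY location HAVING MIN(reading) > (SELECT AVG(reading) FROM sensors)

Result:
location
--------
Garage  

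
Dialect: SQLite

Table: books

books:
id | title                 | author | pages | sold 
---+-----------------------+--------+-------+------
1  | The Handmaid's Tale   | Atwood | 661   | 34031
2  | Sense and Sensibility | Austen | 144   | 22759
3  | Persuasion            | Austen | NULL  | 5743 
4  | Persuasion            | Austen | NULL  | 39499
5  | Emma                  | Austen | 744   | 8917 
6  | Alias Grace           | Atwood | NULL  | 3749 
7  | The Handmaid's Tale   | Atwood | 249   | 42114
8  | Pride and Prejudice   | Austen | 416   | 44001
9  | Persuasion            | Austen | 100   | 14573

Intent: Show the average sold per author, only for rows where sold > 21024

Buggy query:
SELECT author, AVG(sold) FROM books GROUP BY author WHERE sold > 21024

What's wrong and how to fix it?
Bug: WHERE cannot follow GROUP BY

Fix: Place WHERE between FROM and GROUP BY

Corrected query:
SELECT author, AVG(sold) FROM books WHERE sold > 21024 GROUP BY author

Result:
author | AVG(sold)   
-------+-------------
Atwood | 38072.5     
Austen | 35419.666667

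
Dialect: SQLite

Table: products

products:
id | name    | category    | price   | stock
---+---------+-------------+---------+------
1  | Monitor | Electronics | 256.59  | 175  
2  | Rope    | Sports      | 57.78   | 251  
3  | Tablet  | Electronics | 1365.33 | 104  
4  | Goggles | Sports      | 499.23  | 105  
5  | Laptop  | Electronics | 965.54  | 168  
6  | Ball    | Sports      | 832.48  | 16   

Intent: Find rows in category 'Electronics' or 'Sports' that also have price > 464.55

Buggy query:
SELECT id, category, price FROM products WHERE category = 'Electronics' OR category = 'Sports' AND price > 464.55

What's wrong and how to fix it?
Bug: AND binds tighter than OR, so this parses as category = 'Electronics' OR (category = 'Sports' AND price > 464.55)

Fix: Add parentheses around the OR so the AND applies to both alternatives

Corrected query:
SELECT id, category, price FROM products WHERE (category = 'Electronics' OR category = 'Sports') AND price > 464.55

Result:
id | category    | price  
---+-------------+--------
3  | Electronics | 1365.33
4  | Sports      | 499.23 
5  | Electronics | 965.54 
6  | Sports      | 832.48 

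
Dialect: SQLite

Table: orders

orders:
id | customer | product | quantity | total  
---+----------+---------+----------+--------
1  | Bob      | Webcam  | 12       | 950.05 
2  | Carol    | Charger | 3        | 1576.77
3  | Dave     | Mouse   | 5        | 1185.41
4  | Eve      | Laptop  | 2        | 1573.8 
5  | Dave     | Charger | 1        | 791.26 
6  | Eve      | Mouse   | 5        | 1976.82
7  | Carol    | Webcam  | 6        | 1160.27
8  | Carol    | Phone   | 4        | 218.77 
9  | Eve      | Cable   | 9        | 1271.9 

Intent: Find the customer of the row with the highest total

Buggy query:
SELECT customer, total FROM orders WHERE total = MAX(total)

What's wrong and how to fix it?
Bug: MAX(total) is an aggregate and cannot be used directly in WHERE

Fix: Wrap MAX in a scalar subquery so WHERE compares against a single value

Corrected query:
SELECT customer, total FROM orders WHERE total = (SELECT MAX(total) FROM orders)

Result:
customer | total  
---------+--------
Eve      | 1976.82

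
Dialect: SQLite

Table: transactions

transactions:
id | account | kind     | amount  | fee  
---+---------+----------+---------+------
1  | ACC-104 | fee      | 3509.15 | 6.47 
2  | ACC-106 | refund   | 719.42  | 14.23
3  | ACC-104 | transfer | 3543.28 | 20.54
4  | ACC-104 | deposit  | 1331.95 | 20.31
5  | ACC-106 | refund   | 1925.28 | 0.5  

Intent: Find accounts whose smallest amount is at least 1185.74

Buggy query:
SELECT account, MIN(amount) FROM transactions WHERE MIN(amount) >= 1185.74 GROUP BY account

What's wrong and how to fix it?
Bug: Aggregates like MIN are computed per group after WHERE runs

Fix: Replace WHERE with HAVING after the GROUP BY

Corrected query:
SELECT account, MIN(amount) FROM transactions GROUP BY account HAVING MIN(amount) >= 1185.74

Result:
account | MIN(amount)
--------+------------
ACC-104 | 1331.95    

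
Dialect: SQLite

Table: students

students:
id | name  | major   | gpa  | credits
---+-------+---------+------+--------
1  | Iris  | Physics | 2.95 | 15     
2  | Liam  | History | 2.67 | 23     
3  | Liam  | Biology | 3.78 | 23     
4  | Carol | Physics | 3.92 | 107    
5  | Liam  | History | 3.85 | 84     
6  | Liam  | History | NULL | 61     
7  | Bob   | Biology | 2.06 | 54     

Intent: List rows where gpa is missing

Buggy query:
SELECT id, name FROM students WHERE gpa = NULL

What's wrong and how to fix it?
Bug: Comparing to NULL with '=' never matches; NULL = NULL is unknown, not true

Fix: Replace '= NULL' with 'IS NULL'

Corrected query:
SELECT id, name FROM students WHERE gpa IS NULL

Result:
id | name
---+-----
6  | Liam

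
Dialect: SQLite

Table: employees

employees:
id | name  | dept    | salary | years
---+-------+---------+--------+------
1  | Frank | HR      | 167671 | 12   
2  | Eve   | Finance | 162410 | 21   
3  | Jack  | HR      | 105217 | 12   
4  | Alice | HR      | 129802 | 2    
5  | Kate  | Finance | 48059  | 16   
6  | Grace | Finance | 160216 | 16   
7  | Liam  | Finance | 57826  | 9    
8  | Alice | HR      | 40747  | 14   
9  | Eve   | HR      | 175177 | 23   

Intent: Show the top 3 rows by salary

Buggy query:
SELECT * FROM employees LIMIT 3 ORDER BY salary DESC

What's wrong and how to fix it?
Bug: LIMIT must come after ORDER BY

Fix: Sort with ORDER BY, then apply LIMIT

Corrected query:
SELECT * FROM employees ORDER BY salary DESC LIMIT 3

Result:
id | name  | dept    | salary | years
---+-------+---------+--------+------
9  | Eve   | HR      | 175177 | 23   
1  | Frank | HR      | 167671 | 12   
2  | Eve   | Finance | 162410 | 21   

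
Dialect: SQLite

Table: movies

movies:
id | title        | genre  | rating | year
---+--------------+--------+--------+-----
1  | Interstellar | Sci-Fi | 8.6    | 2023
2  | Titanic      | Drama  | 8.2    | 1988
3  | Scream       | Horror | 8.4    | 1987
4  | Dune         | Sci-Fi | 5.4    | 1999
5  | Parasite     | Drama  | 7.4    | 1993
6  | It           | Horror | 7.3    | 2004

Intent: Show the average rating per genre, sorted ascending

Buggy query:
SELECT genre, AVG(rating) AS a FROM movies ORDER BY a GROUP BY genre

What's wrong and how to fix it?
Bug: ORDER BY appears before GROUP BY; SQL clause order requires GROUP BY first

Fix: Reorder: SELECT … FROM … GROUP BY … ORDER BY …

Corrected query:
SELECT genre, AVG(rating) AS a FROM movies GROUP BY genre ORDER BY a

Result:
genre  | a   
-------+-----
Sci-Fi | 7   
Drama  | 7.8 
Horror | 7.85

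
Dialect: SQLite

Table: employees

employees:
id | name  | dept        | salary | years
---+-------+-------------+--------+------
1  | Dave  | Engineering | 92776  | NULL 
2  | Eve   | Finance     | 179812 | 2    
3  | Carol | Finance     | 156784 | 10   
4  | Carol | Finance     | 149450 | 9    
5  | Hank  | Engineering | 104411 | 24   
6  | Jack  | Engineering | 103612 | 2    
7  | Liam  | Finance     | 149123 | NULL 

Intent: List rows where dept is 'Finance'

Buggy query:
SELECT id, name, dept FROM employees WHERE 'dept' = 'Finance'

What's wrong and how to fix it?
Bug: Single quotes denote string literals in SQL; the column name is being compared as a constant string

Fix: Remove the quotes around the column name (or use double quotes for an identifier)

Corrected query:
SELECT id, name, dept FROM employees WHERE dept = 'Finance'

Result:
id | name  | dept   
---+-------+--------
2  | Eve   | Finance
3  | Carol | Finance
4  | Carol | Finance
7  | Liam  | Finance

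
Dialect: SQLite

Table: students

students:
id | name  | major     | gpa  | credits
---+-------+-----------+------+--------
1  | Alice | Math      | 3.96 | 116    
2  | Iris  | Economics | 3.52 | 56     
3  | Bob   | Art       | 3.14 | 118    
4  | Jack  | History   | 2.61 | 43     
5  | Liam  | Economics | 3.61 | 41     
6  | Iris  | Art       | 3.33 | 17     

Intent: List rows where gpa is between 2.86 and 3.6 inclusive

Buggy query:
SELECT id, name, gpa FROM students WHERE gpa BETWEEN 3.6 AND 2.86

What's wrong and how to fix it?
Bug: BETWEEN expects the lower bound first; with 3.6 AND 2.86 the range is empty

Fix: Write BETWEEN 2.86 AND 3.6

Corrected query:
SELECT id, name, gpa FROM students WHERE gpa BETWEEN 2.86 AND 3.6

Result:
id | name | gpa 
---+------+-----
2  | Iris | 3.52
3  | Bob  | 3.14
6  | Iris | 3.33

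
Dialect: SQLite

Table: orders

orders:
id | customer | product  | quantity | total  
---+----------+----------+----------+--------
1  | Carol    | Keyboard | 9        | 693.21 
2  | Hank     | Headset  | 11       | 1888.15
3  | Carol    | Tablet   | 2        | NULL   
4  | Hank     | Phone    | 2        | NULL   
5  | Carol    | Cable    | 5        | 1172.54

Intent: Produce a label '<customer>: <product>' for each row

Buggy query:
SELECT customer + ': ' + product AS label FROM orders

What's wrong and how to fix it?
Bug: '+' is numeric addition; on text columns SQLite converts them to 0 instead of concatenating

Fix: Use the || operator for string concatenation

Corrected query:
SELECT customer || ': ' || product AS label FROM orders

Result:
label          
---------------
Carol: Keyboard
Hank: Headset  
Carol: Tablet  
Hank: Phone    
Carol: Cable   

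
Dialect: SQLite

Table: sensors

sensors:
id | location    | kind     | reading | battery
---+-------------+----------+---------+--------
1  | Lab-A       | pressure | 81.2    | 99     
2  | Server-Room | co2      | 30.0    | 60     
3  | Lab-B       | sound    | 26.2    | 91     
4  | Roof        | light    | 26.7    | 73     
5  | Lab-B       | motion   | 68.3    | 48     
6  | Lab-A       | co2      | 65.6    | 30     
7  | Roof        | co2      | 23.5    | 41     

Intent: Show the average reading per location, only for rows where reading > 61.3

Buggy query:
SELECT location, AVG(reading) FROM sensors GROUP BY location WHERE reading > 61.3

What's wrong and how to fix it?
Bug: Row-level WHERE must come before GROUP BY in the clause order

Fix: Place WHERE between FROM and GROUP BY

Corrected query:
SELECT location, AVG(reading) FROM sensors WHERE reading > 61.3 GROUP BY location

Result:
location | AVG(reading)
---------+-------------
Lab-A    | 73.4        
Lab-B    | 68.3        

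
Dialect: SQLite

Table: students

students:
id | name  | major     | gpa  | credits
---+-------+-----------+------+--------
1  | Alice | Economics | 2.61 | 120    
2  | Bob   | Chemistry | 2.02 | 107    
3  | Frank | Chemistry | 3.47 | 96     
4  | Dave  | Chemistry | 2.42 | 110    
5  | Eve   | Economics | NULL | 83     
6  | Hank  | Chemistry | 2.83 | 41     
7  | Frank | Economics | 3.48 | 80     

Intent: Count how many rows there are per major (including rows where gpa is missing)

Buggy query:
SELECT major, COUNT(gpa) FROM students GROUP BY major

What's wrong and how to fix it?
Bug: COUNT(column) counts non-NULL values only; rows with NULL gpa aren't counted

Fix: Replace COUNT(gpa) with COUNT(*)

Corrected query:
SELECT major, COUNT(*) FROM students GROUP BY major

Result:
major     | COUNT(*)
----------+---------
Chemistry | 4       
Economics | 3       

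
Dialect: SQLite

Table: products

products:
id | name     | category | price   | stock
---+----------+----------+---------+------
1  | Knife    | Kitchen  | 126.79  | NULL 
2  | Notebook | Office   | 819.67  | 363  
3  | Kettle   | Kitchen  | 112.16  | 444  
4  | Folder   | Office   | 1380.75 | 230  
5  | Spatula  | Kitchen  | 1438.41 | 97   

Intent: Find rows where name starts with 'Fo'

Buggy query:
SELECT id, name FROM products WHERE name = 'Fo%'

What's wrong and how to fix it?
Bug: '=' compares the literal string including the % character; pattern matching needs LIKE

Fix: Replace '=' with LIKE so 'Fo%' is treated as a pattern

Corrected query:
SELECT id, name FROM products WHERE name LIKE 'Fo%'

Result:
id | name  
---+-------
4  | Folder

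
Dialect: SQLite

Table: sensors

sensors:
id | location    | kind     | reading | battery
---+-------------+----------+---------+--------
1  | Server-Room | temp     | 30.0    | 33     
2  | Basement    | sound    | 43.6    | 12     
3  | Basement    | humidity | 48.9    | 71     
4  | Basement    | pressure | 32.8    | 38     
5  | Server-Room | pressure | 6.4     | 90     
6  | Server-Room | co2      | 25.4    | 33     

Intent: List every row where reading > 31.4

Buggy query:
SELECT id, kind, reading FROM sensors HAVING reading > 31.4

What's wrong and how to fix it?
Bug: This is a non-aggregate query (no GROUP BY, no aggregates), so in SQLite the HAVING clause is invalid here; a row-level condition belongs in WHERE

Fix: Use WHERE for row-level filtering

Corrected query:
SELECT id, kind, reading FROM sensors WHERE reading > 31.4

Result:
id | kind     | reading
---+----------+--------
2  | sound    | 43.6   
3  | humidity | 48.9   
4  | pressure | 32.8   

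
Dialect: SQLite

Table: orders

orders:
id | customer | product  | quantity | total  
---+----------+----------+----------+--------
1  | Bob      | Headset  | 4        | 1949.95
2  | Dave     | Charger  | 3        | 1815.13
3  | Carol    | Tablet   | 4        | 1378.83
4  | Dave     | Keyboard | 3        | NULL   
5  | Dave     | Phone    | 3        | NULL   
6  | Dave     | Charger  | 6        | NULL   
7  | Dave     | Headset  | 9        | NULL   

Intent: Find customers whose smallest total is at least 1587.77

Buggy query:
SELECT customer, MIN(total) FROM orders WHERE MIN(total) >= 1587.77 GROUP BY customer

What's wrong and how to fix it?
Bug: Aggregates like MIN are computed per group after WHERE runs

Fix: Use HAVING for the per-group MIN condition

Corrected query:
SELECT customer, MIN(total) FROM orders GROUP BY customer HAVING MIN(total) >= 1587.77

Result:
customer | MIN(total)
---------+-----------
Bob      | 1949.95   
Dave     | 1815.13   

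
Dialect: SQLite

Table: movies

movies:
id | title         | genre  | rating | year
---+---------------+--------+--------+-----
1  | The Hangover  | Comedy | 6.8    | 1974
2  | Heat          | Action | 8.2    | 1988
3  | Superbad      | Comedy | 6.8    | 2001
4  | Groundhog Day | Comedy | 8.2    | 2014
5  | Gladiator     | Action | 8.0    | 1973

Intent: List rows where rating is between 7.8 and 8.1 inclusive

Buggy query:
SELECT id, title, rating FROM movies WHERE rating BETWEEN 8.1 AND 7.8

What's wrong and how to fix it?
Bug: BETWEEN expects the lower bound first; with 8.1 AND 7.8 the range is empty

Fix: Write BETWEEN 7.8 AND 8.1

Corrected query:
SELECT id, title, rating FROM movies WHERE rating BETWEEN 7.8 AND 8.1

Result:
id | title     | rating
---+-----------+-------
5  | Gladiator | 8     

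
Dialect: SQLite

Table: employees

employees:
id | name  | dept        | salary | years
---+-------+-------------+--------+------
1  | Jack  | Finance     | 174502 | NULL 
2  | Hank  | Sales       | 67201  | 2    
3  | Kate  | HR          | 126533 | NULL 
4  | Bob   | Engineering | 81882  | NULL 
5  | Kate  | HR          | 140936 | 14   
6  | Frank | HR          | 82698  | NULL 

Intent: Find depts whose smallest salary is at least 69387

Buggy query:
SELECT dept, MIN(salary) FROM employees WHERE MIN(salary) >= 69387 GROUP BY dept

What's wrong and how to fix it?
Bug: MIN() in WHERE is a misuse of aggregate

Fix: Use HAVING for the per-group MIN condition

Corrected query:
SELECT dept, MIN(salary) FROM employees GROUP BY dept HAVING MIN(salary) >= 69387

Result:
dept        | MIN(salary)
------------+------------
Engineering | 81882      
Finance     | 174502     
HR          | 82698      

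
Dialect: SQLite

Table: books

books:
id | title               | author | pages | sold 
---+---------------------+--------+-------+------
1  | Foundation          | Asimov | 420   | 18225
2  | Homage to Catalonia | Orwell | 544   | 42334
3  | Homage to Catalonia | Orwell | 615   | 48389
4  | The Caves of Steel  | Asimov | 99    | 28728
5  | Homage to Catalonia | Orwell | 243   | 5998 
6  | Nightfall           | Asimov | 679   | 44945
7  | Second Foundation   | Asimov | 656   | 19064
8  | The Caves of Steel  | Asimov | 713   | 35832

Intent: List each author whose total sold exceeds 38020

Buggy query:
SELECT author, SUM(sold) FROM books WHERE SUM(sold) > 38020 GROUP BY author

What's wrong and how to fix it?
Bug: WHERE runs before GROUP BY, so aggregates aren't available there

Fix: Move the aggregate condition to a HAVING clause

Corrected query:
SELECT author, SUM(sold) FROM books GROUP BY author HAVING SUM(sold) > 38020

Result:
author | SUM(sold)
-------+----------
Asimov | 146794   
Orwell | 96721    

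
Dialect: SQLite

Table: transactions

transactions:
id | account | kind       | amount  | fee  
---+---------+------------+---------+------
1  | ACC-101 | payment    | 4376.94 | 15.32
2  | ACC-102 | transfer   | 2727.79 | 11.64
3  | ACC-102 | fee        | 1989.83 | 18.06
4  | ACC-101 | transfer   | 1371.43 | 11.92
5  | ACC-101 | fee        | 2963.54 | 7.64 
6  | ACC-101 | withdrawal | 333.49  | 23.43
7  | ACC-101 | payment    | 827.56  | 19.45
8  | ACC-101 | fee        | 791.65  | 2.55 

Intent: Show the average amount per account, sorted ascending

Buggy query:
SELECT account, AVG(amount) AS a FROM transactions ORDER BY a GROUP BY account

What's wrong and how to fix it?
Bug: GROUP BY must precede ORDER BY

Fix: Move ORDER BY to the end, after GROUP BY

Corrected query:
SELECT account, AVG(amount) AS a FROM transactions GROUP BY account ORDER BY a

Result:
account | a       
--------+---------
ACC-101 | 1777.435
ACC-102 | 2358.81 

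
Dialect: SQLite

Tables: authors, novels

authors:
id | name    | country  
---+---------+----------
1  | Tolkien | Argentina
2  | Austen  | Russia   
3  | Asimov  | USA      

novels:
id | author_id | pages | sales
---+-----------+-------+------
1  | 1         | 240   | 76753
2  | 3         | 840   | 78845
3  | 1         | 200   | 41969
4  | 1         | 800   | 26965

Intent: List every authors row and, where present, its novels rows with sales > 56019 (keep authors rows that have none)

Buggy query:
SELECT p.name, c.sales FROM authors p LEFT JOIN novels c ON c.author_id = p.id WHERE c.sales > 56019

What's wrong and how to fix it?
Bug: Filtering c.sales in WHERE discards the NULL rows produced by LEFT JOIN, turning it into an inner join

Fix: Put 'c.sales > 56019' in the JOIN's ON clause instead of WHERE

Corrected query:
SELECT p.name, c.sales FROM authors p LEFT JOIN novels c ON c.author_id = p.id AND c.sales > 56019

Result:
name    | sales
--------+------
Tolkien | 76753
Austen  | NULL 
Asimov  | 78845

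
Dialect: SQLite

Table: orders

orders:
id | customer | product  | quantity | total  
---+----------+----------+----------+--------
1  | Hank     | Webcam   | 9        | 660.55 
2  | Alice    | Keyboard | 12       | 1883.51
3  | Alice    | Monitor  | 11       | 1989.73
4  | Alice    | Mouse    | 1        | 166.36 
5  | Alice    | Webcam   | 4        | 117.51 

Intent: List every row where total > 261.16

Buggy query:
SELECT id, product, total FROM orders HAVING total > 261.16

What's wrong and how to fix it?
Bug: This is a non-aggregate query (no GROUP BY, no aggregates), so in SQLite the HAVING clause is invalid here; a row-level condition belongs in WHERE

Fix: Use WHERE for row-level filtering

Corrected query:
SELECT id, product, total FROM orders WHERE total > 261.16

Result:
id | product  | total  
---+----------+--------
1  | Webcam   | 660.55 
2  | Keyboard | 1883.51
3  | Monitor  | 1989.73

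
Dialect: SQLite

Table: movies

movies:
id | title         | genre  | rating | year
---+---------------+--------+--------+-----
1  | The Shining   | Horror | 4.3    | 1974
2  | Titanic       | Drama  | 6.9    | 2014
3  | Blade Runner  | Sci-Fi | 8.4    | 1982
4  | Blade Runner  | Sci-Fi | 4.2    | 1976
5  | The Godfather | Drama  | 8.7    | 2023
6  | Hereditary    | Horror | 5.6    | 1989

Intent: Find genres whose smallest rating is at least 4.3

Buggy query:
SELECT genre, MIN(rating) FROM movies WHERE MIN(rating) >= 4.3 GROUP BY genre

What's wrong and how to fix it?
Bug: Aggregates like MIN are computed per group after WHERE runs

Fix: Use HAVING for the per-group MIN condition

Corrected query:
SELECT genre, MIN(rating) FROM movies GROUP BY genre HAVING MIN(rating) >= 4.3

Result:
genre  | MIN(rating)
-------+------------
Drama  | 6.9        
Horror | 4.3        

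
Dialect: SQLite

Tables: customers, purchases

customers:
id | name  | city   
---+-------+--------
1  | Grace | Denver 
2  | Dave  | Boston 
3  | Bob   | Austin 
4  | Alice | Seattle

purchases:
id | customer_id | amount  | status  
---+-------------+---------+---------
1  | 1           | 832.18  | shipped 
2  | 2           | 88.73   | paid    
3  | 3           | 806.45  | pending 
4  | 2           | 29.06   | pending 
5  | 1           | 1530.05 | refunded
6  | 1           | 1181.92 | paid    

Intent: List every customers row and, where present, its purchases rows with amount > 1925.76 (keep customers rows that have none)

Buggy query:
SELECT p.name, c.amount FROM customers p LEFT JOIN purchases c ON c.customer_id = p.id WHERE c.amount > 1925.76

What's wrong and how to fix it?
Bug: Filtering c.amount in WHERE discards the NULL rows produced by LEFT JOIN, turning it into an inner join

Fix: Put 'c.amount > 1925.76' in the JOIN's ON clause instead of WHERE

Corrected query:
SELECT p.name, c.amount FROM customers p LEFT JOIN purchases c ON c.customer_id = p.id AND c.amount > 1925.76

Result:
name  | amount
------+-------
Grace | NULL  
Dave  | NULL  
Bob   | NULL  
Alice | NULL  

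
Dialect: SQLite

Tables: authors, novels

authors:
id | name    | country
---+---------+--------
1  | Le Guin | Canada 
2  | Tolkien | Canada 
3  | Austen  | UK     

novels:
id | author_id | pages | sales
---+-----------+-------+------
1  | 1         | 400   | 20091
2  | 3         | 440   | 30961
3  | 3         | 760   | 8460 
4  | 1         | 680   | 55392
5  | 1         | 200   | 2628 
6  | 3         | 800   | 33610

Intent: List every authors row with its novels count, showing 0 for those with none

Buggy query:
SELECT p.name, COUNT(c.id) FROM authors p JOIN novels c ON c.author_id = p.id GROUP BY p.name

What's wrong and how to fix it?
Bug: An inner join excludes parents with zero children

Fix: Switch to LEFT JOIN to retain unmatched parent rows

Corrected query:
SELECT p.name, COUNT(c.id) FROM authors p LEFT JOIN novels c ON c.author_id = p.id GROUP BY p.name

Result:
name    | COUNT(c.id)
--------+------------
Austen  | 3          
Le Guin | 3          
Tolkien | 0          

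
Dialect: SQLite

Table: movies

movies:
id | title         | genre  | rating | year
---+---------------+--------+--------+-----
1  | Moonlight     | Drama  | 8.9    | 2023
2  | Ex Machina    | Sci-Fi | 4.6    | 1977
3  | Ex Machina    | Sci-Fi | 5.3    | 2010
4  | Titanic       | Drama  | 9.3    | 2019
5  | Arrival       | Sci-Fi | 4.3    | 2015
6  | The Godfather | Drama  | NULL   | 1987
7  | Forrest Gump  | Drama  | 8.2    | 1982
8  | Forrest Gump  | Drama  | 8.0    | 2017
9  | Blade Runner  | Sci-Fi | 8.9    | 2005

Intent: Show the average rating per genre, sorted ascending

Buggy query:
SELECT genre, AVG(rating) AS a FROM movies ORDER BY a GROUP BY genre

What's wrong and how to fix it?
Bug: ORDER BY appears before GROUP BY; SQL clause order requires GROUP BY first

Fix: Reorder: SELECT … FROM … GROUP BY … ORDER BY …

Corrected query:
SELECT genre, AVG(rating) AS a FROM movies GROUP BY genre ORDER BY a

Result:
genre  | a    
-------+------
Sci-Fi | 5.775
Drama  | 8.6  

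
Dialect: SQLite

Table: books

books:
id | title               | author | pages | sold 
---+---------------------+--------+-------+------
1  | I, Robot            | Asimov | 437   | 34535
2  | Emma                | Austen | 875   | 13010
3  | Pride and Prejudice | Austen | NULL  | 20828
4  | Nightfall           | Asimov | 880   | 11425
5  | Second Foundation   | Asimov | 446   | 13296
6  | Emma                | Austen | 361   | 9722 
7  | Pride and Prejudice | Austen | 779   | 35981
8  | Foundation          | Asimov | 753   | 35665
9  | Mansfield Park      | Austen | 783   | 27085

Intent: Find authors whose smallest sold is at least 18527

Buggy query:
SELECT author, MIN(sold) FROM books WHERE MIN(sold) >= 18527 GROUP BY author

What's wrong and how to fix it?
Bug: Aggregates like MIN are computed per group after WHERE runs

Fix: Replace WHERE with HAVING after the GROUP BY

Corrected query:
SELECT author, MIN(sold) FROM books GROUP BY author HAVING MIN(sold) >= 18527

Result:
(no rows)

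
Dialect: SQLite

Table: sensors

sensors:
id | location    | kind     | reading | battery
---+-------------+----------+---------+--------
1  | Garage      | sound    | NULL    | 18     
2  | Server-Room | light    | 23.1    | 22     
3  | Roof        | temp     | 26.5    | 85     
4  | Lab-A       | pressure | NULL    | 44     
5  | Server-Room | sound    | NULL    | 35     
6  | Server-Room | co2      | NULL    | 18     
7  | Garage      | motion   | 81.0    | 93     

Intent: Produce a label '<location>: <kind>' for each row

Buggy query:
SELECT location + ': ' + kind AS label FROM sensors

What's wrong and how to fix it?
Bug: SQLite uses || for string concatenation; + coerces text to numbers (yielding 0)

Fix: Use the || operator for string concatenation

Corrected query:
SELECT location || ': ' || kind AS label FROM sensors

Result:
label             
------------------
Garage: sound     
Server-Room: light
Roof: temp        
Lab-A: pressure   
Server-Room: sound
Server-Room: co2  
Garage: motion    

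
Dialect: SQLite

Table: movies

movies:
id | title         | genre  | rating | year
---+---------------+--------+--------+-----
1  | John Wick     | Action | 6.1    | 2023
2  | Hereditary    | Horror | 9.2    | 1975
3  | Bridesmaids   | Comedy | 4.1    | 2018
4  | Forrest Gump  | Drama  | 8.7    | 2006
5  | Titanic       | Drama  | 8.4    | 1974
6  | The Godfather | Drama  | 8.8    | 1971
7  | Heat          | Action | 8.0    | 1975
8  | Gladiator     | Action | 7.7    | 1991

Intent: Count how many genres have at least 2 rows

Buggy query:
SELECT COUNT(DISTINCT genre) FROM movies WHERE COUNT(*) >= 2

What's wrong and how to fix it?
Bug: COUNT(*) cannot appear in WHERE; the per-group count doesn't exist yet

Fix: Group first with HAVING COUNT(*) >= 2, then COUNT the resulting groups

Corrected query:
SELECT COUNT(*) FROM (SELECT genre FROM movies GROUP BY genre HAVING COUNT(*) >= 2)

Result:
COUNT(*)
--------
2       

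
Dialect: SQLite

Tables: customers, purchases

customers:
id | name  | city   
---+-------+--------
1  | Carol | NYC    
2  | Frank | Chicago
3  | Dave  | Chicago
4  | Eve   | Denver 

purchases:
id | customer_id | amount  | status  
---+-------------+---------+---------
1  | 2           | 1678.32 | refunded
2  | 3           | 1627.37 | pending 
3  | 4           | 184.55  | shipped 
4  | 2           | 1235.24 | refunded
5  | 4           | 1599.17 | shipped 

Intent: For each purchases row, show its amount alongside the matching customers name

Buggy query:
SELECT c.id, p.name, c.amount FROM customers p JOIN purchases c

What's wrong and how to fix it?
Bug: JOIN with no ON clause produces a cartesian product; every purchases row pairs with every customers row

Fix: Specify the join condition linking the foreign key to the parent id

Corrected query:
SELECT c.id, p.name, c.amount FROM customers p JOIN purchases c ON c.customer_id = p.id

Result:
id | name  | amount 
---+-------+--------
1  | Frank | 1678.32
2  | Dave  | 1627.37
3  | Eve   | 184.55 
4  | Frank | 1235.24
5  | Eve   | 1599.17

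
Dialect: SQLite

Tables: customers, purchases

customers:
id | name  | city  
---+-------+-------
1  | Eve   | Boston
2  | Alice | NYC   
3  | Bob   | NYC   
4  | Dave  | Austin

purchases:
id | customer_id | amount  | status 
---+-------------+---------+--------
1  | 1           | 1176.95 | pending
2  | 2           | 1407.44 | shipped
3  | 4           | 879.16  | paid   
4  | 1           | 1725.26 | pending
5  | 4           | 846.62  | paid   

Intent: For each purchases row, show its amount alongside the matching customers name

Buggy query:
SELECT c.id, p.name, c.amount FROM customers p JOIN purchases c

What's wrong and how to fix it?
Bug: Missing join condition: each purchases row is matched to all customers rows instead of just its own

Fix: Specify the join condition linking the foreign key to the parent id

Corrected query:
SELECT c.id, p.name, c.amount FROM customers p JOIN purchases c ON c.customer_id = p.id

Result:
id | name  | amount 
---+-------+--------
1  | Eve   | 1176.95
2  | Alice | 1407.44
3  | Dave  | 879.16 
4  | Eve   | 1725.26
5  | Dave  | 846.62 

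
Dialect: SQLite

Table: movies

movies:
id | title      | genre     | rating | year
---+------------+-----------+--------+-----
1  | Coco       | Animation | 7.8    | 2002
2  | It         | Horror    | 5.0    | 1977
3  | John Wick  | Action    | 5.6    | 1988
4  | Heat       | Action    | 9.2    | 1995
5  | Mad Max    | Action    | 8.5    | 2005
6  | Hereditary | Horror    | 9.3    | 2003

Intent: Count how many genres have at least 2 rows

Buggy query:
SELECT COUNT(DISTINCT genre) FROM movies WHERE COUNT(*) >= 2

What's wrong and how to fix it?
Bug: WHERE filters individual rows, not groups, so a group-level COUNT is invalid there

Fix: Use a subquery that GROUPs and filters with HAVING, then count its rows

Corrected query:
SELECT COUNT(*) FROM (SELECT genre FROM movies GROUP BY genre HAVING COUNT(*) >= 2)

Result:
COUNT(*)
--------
2       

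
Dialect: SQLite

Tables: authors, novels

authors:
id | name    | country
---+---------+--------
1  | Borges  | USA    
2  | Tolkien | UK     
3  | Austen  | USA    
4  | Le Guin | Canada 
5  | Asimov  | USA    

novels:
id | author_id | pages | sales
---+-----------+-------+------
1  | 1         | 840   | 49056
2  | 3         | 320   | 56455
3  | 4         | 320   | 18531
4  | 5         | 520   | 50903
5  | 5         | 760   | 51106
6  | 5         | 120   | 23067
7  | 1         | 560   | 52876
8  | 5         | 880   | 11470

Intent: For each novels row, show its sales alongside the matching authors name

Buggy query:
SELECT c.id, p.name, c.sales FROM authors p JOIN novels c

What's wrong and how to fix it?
Bug: Missing join condition: each novels row is matched to all authors rows instead of just its own

Fix: Specify the join condition linking the foreign key to the parent id

Corrected query:
SELECT c.id, p.name, c.sales FROM authors p JOIN novels c ON c.author_id = p.id

Result:
id | name    | sales
---+---------+------
1  | Borges  | 49056
2  | Austen  | 56455
3  | Le Guin | 18531
4  | Asimov  | 50903
5  | Asimov  | 51106
6  | Asimov  | 23067
7  | Borges  | 52876
8  | Asimov  | 11470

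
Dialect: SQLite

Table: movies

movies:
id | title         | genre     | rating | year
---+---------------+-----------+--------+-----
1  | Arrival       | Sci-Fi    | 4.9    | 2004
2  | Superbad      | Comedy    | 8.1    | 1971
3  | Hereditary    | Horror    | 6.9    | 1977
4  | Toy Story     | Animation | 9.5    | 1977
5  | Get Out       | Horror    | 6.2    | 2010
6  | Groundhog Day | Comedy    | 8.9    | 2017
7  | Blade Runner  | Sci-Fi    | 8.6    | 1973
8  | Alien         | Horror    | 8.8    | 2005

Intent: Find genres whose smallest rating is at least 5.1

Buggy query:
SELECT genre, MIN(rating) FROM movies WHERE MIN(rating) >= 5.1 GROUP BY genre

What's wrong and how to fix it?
Bug: Aggregates like MIN are computed per group after WHERE runs

Fix: Use HAVING for the per-group MIN condition

Corrected query:
SELECT genre, MIN(rating) FROM movies GROUP BY genre HAVING MIN(rating) >= 5.1

Result:
genre     | MIN(rating)
----------+------------
Animation | 9.5        
Comedy    | 8.1        
Horror    | 6.2        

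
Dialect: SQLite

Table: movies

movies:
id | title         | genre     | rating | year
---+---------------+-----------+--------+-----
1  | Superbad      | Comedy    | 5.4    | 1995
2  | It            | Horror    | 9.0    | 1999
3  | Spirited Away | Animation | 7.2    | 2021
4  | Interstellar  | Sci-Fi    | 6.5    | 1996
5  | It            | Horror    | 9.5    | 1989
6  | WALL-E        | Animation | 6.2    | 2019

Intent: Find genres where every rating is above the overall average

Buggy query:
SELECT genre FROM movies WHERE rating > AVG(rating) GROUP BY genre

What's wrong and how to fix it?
Bug: WHERE evaluates per row before aggregation, so AVG() is unavailable

Fix: Compute the overall average in a scalar subquery and compare each group's MIN against it in HAVING

Corrected query:
SELECT genre FROM movies GROUP BY genre HAVING MIN(rating) > (SELECT AVG(rating) FROM movies)

Result:
genre 
------
Horror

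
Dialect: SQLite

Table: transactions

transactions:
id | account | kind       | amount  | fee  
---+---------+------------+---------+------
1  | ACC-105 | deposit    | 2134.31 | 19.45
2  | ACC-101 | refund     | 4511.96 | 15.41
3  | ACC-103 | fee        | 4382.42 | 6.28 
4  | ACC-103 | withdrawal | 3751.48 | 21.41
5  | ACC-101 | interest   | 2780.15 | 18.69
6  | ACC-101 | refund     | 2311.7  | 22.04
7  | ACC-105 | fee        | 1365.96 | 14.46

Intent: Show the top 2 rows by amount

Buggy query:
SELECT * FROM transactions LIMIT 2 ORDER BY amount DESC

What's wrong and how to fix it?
Bug: LIMIT must come after ORDER BY

Fix: Swap the clauses: ORDER BY first, then LIMIT

Corrected query:
SELECT * FROM transactions ORDER BY amount DESC LIMIT 2

Result:
id | account | kind   | amount  | fee  
---+---------+--------+---------+------
2  | ACC-101 | refund | 4511.96 | 15.41
3  | ACC-103 | fee    | 4382.42 | 6.28 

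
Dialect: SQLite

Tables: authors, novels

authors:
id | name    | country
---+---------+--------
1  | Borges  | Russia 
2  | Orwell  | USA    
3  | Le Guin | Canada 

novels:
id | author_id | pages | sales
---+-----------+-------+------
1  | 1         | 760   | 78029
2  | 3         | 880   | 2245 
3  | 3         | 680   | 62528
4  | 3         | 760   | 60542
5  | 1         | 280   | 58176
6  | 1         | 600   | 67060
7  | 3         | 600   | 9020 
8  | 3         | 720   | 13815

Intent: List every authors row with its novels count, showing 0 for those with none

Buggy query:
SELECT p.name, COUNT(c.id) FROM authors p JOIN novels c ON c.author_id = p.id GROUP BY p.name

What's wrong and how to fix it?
Bug: INNER JOIN drops authors rows that have no matching novels rows

Fix: Use LEFT JOIN so parents without children still appear (COUNT(c.id) gives 0)

Corrected query:
SELECT p.name, COUNT(c.id) FROM authors p LEFT JOIN novels c ON c.author_id = p.id GROUP BY p.name

Result:
name    | COUNT(c.id)
--------+------------
Borges  | 3          
Le Guin | 5          
Orwell  | 0          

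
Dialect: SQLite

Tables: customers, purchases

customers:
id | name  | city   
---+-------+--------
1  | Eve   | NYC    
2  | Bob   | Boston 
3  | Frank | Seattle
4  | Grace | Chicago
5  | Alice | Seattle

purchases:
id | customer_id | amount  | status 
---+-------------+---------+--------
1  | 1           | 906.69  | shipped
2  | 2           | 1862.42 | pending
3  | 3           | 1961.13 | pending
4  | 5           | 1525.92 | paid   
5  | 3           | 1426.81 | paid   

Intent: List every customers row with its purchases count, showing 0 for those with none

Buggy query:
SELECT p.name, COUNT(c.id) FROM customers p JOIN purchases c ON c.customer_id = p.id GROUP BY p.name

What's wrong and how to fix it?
Bug: INNER JOIN drops customers rows that have no matching purchases rows

Fix: Switch to LEFT JOIN to retain unmatched parent rows

Corrected query:
SELECT p.name, COUNT(c.id) FROM customers p LEFT JOIN purchases c ON c.customer_id = p.id GROUP BY p.name

Result:
name  | COUNT(c.id)
------+------------
Alice | 1          
Bob   | 1          
Eve   | 1          
Frank | 2          
Grace | 0          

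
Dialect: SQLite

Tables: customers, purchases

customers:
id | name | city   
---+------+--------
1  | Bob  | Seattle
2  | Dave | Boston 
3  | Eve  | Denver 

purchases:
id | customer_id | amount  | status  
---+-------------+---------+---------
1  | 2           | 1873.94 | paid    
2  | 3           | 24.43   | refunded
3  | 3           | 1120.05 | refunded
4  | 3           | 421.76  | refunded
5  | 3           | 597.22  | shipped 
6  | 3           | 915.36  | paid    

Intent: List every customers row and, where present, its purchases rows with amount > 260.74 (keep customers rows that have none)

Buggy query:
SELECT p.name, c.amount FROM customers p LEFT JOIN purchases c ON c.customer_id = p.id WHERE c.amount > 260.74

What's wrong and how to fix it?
Bug: A WHERE condition on the right-hand table after LEFT JOIN drops unmatched parents

Fix: Move the right-table condition into the ON clause so unmatched parents are kept

Corrected query:
SELECT p.name, c.amount FROM customers p LEFT JOIN purchases c ON c.customer_id = p.id AND c.amount > 260.74

Result:
name | amount 
-----+--------
Bob  | NULL   
Dave | 1873.94
Eve  | 421.76 
Eve  | 597.22 
Eve  | 915.36 
Eve  | 1120.05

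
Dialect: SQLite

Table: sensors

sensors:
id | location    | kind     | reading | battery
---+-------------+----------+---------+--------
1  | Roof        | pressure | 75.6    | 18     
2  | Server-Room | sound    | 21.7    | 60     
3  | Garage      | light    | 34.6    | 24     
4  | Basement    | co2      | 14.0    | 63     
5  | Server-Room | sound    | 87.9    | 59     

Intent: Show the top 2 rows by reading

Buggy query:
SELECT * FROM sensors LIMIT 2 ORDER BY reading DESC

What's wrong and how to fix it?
Bug: LIMIT must come after ORDER BY

Fix: Swap the clauses: ORDER BY first, then LIMIT

Corrected query:
SELECT * FROM sensors ORDER BY reading DESC LIMIT 2

Result:
id | location    | kind     | reading | battery
---+-------------+----------+---------+--------
5  | Server-Room | sound    | 87.9    | 59     
1  | Roof        | pressure | 75.6    | 18     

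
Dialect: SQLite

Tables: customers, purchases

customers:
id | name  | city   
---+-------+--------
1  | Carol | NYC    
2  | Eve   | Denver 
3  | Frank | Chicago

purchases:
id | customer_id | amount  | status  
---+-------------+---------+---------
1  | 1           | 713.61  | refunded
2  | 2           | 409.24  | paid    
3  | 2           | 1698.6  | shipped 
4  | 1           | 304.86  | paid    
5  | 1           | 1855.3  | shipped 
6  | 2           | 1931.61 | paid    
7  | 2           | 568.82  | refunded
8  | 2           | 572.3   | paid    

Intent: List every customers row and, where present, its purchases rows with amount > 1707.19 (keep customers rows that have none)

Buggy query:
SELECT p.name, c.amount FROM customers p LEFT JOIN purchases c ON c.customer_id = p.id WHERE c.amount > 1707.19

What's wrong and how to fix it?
Bug: Filtering c.amount in WHERE discards the NULL rows produced by LEFT JOIN, turning it into an inner join

Fix: Move the right-table condition into the ON clause so unmatched parents are kept

Corrected query:
SELECT p.name, c.amount FROM customers p LEFT JOIN purchases c ON c.customer_id = p.id AND c.amount > 1707.19

Result:
name  | amount 
------+--------
Carol | 1855.3 
Eve   | 1931.61
Frank | NULL   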